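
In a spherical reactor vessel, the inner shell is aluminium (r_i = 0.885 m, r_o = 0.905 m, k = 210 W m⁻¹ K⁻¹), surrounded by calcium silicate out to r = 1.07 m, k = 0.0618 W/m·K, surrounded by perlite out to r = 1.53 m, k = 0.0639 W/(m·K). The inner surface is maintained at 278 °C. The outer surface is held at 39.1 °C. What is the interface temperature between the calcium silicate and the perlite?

T = 186 °C

Treat each layer as a resistance in series:
  R_aluminium = (1/0.885 − 1/0.905)/(4πk) = 0.02497/(4π·210) = 9.463×10^-6 K/W
  R_calcium silicate = (1/0.905 − 1/1.07)/(4πk) = 0.1704/(4π·0.0618) = 0.2194 K/W
  R_perlite = (1/1.07 − 1/1.53)/(4πk) = 0.2810/(4π·0.0639) = 0.3499 K/W
ΣR = 9.463×10^-6 + 0.2194 + 0.3499 = 0.5693 K/W
Q = ΔT/ΣR = (278 °C − 39.1 °C)/0.5693 = 419.6 W
From the inner boundary to the calcium silicate/perlite interface, ΣR_partial = 0.2194 K/W.
T_interface = T_in − Q·ΣR_partial = 278 °C − (419.6)(0.2194) = 186 °C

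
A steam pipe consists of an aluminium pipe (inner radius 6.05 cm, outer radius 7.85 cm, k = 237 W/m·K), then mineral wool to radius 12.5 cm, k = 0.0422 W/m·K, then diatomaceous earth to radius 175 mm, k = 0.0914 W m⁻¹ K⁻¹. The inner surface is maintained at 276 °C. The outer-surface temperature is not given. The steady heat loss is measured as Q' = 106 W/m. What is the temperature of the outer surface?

T_out = 27.9 °C

Series resistances:
  R'_aluminium = ln(0.0785/0.0605)/(2πk) = 0.2605/(2π·237) = 1.749×10^-4 m·K/W
  R'_mineral wool = ln(0.125/0.0785)/(2πk) = 0.4652/(2π·0.0422) = 1.755 m·K/W
  R'_diatomaceous earth = ln(0.175/0.125)/(2πk) = 0.3365/(2π·0.0914) = 0.5859 m·K/W
ΣR = 2.341 m·K/W
ΔT = Q'·ΣR = 106 × 2.341 = 248.1 K
Heat flows outward, so T_out = T_in − ΔT = 276 − 248.1 = 27.9 °C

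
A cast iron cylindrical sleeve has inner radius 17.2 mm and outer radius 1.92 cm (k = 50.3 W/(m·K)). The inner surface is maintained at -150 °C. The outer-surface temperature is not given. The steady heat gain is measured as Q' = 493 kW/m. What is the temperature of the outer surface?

Sum the resistances:
  R'_cast iron = ln(0.0192/0.0172)/(2πk) = 0.1100/(2π·50.3) = 3.481×10^-4 m·K/W
ΣR = 3.481×10^-4 m·K/W
ΔT = Q'·ΣR = 4.93×10^5 × 3.481×10^-4 = 171.6 K
Heat flows inward, so T_out = T_in + ΔT = -150 + 171.6 = 21.6 °C

T_out = 21.6 °C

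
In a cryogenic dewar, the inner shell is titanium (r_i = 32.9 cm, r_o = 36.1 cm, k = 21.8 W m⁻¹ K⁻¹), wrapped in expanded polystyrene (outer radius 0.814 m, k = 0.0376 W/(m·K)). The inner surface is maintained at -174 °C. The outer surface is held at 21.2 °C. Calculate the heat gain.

Treat each layer as a resistance in series:
  R_titanium = (1/0.329 − 1/0.361)/(4πk) = 0.2694/(4π·21.8) = 9.835×10^-4 K/W
  R_expanded polystyrene = (1/0.361 − 1/0.814)/(4πk) = 1.542/(4π·0.0376) = 3.263 K/W
ΣR = 9.835×10^-4 + 3.263 = 3.264 K/W
Q = ΔT/ΣR = (-174 °C − 21.2 °C)/3.264 = -59.8 W
(Negative Q ⇒ heat flows inward; heat gain = 59.8 W.)

Q = 59.8 W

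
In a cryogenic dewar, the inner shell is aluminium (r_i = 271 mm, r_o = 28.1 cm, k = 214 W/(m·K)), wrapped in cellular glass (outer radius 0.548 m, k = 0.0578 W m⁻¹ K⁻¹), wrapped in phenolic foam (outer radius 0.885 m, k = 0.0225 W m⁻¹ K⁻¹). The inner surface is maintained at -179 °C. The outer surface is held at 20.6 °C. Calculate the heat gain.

Treat each layer as a resistance in series:
  R_aluminium = (1/0.271 − 1/0.281)/(4πk) = 0.1313/(4π·214) = 4.883×10^-5 K/W
  R_cellular glass = (1/0.281 − 1/0.548)/(4πk) = 1.734/(4π·0.0578) = 2.387 K/W
  R_phenolic foam = (1/0.548 − 1/0.885)/(4πk) = 0.6949/(4π·0.0225) = 2.458 K/W
ΣR = 4.883×10^-5 + 2.387 + 2.458 = 4.845 K/W
Q = ΔT/ΣR = (-179 °C − 20.6 °C)/4.845 = -41.2 W
(Negative Q ⇒ heat flows inward; heat gain = 41.2 W.)

Q = 41.2 W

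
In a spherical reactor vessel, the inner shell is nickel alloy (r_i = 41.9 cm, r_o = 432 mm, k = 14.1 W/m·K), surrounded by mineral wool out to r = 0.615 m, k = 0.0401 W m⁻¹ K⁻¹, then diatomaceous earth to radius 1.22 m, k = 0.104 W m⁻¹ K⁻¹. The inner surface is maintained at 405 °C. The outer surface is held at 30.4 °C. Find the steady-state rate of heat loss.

Q = 189 W

Series thermal resistances, inner to outer:
  R_nickel alloy = (1/0.419 − 1/0.432)/(4πk) = 0.07182/(4π·14.1) = 4.053×10^-4 K/W
  R_mineral wool = (1/0.432 − 1/0.615)/(4πk) = 0.6888/(4π·0.0401) = 1.367 K/W
  R_diatomaceous earth = (1/0.615 − 1/1.22)/(4πk) = 0.8063/(4π·0.104) = 0.6170 K/W
ΣR = 4.053×10^-4 + 1.367 + 0.6170 = 1.984 K/W
Q = ΔT/ΣR = (405 °C − 30.4 °C)/1.984 = 189 W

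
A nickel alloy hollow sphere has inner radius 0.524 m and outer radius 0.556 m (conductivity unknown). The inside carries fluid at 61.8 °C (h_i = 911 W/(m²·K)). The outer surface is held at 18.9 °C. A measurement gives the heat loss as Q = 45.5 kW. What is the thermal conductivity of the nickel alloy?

ΣR = ΔT/Q = |61.8 − 18.9|/45500 = 9.429×10^-4 K/W
Known resistances:
  R_conv,in = 1/(4πr²h) = 1/(4π·0.524²·911) = 3.181×10^-4 K/W
R_nickel alloy = ΣR − ΣR_known = 9.429×10^-4 − 3.181×10^-4 = 6.248×10^-4 K/W
(1/r₁−1/r₂)/(4πk) = 6.248×10^-4 ⇒ k = 0.1098/(4π·6.248×10^-4) = 14.0 W/m·K

k = 14.0 W/m·K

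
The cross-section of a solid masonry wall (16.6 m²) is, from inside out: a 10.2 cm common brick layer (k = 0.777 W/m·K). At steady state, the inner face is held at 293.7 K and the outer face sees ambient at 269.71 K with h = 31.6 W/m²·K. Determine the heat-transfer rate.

Q = 2440 W

Series thermal resistances, inner to outer:
  R_common brick = L/(kA) = 0.102/(0.777·16.6) = 0.007908 K/W
  R_conv,out = 1/(hA) = 1/(31.6·16.6) = 0.001906 K/W
ΣR = 0.007908 + 0.001906 = 0.009814 K/W
Q = ΔT/ΣR = (293.7 K − 269.71 K)/0.009814 = 2440 W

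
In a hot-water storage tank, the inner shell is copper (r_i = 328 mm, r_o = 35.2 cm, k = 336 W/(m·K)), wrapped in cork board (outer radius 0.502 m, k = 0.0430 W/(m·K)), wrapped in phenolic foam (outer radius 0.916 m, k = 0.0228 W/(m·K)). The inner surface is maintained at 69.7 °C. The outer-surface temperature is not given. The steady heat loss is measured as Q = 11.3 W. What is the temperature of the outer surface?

Series resistances:
  R_copper = (1/0.328 − 1/0.352)/(4πk) = 0.2079/(4π·336) = 4.923×10^-5 K/W
  R_cork board = (1/0.352 − 1/0.502)/(4πk) = 0.8489/(4π·0.0430) = 1.571 K/W
  R_phenolic foam = (1/0.502 − 1/0.916)/(4πk) = 0.9003/(4π·0.0228) = 3.142 K/W
ΣR = 4.713 K/W
ΔT = Q·ΣR = 11.3 × 4.713 = 53.26 K
Heat flows outward, so T_out = T_in − ΔT = 69.7 − 53.26 = 16.4 °C

T_out = 16.4 °C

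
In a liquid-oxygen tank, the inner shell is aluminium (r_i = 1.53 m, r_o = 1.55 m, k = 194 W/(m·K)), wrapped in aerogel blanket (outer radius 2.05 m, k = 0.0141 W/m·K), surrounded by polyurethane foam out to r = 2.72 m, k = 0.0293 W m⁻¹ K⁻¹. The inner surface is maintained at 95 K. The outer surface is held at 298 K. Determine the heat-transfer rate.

Q = 167 W

Series thermal resistances, inner to outer:
  R_aluminium = (1/1.53 − 1/1.55)/(4πk) = 0.008433/(4π·194) = 3.459×10^-6 K/W
  R_aerogel blanket = (1/1.55 − 1/2.05)/(4πk) = 0.1574/(4π·0.0141) = 0.8881 K/W
  R_polyurethane foam = (1/2.05 − 1/2.72)/(4πk) = 0.1202/(4π·0.0293) = 0.3263 K/W
ΣR = 3.459×10^-6 + 0.8881 + 0.3263 = 1.214 K/W
Q = ΔT/ΣR = (95 K − 298 K)/1.214 = -167 W
(Negative Q ⇒ heat flows inward; heat gain = 167 W.)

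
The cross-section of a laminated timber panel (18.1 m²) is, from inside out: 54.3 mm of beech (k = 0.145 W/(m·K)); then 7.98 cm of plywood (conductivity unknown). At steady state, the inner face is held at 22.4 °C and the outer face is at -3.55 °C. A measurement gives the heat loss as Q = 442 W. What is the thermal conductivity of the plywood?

k = 0.116 W/m·K

ΣR = ΔT/Q = |22.4 − -3.55|/442 = 0.05871 K/W
Known resistances:
  R_beech = L/(kA) = 0.0543/(0.145·18.1) = 0.02069 K/W
R_plywood = ΣR − ΣR_known = 0.05871 − 0.02069 = 0.03802 K/W
L/(kA) = 0.03802 ⇒ k = 0.0798/(0.03802·18.1) = 0.116 W/m·K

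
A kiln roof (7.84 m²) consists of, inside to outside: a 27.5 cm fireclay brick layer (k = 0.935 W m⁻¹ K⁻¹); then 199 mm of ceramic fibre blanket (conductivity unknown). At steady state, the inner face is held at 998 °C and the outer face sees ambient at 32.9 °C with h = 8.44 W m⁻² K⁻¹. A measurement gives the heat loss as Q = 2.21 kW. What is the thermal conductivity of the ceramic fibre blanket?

k = 0.0661 W/m·K

ΣR = ΔT/Q = |998 − 32.9|/2210 = 0.4367 K/W
Known resistances:
  R_fireclay brick = L/(kA) = 0.275/(0.935·7.84) = 0.03752 K/W
  R_conv,out = 1/(hA) = 1/(8.44·7.84) = 0.01511 K/W
R_ceramic fibre blanket = ΣR − ΣR_known = 0.4367 − 0.05263 = 0.3841 K/W
L/(kA) = 0.3841 ⇒ k = 0.199/(0.3841·7.84) = 0.0661 W/m·K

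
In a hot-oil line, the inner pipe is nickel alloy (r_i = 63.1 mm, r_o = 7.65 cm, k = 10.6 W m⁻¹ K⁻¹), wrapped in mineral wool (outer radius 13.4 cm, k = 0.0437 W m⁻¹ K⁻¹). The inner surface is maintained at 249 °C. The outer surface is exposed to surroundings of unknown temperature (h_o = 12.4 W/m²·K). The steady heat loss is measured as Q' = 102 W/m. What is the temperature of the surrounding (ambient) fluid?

T_out = 30.7 °C

Series resistances:
  R'_nickel alloy = ln(0.0765/0.0631)/(2πk) = 0.1926/(2π·10.6) = 0.002891 m·K/W
  R'_mineral wool = ln(0.134/0.0765)/(2πk) = 0.5605/(2π·0.0437) = 2.042 m·K/W
  R'_conv,out = 1/(2πr h) = 1/(2π·0.134·12.4) = 0.09578 m·K/W
ΣR = 2.140 m·K/W
ΔT = Q'·ΣR = 102 × 2.140 = 218.3 K
Heat flows outward, so T_out = T_in − ΔT = 249 − 218.3 = 30.7 °C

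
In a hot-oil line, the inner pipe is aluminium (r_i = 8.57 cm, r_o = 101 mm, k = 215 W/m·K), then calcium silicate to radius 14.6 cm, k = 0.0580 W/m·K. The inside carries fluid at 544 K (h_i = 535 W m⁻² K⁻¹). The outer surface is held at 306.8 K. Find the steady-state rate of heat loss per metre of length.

Q' = 234 W/m

Resistance network (inner→outer):
  R'_conv,in = 1/(2πr h) = 1/(2π·0.0857·535) = 0.003471 m·K/W
  R'_aluminium = ln(0.101/0.0857)/(2πk) = 0.1643/(2π·215) = 1.216×10^-4 m·K/W
  R'_calcium silicate = ln(0.146/0.101)/(2πk) = 0.3685/(2π·0.0580) = 1.011 m·K/W
ΣR = 0.003471 + 1.216×10^-4 + 1.011 = 1.015 m·K/W
Q' = ΔT/ΣR = (544 K − 306.8 K)/1.015 = 234 W/m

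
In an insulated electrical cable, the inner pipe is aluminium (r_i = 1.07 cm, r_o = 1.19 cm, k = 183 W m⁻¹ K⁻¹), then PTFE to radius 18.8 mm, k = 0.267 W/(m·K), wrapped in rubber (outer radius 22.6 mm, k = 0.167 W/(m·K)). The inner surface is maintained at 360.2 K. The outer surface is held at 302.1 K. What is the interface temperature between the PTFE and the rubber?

T = 324.8 K

Resistance network (inner→outer):
  R'_aluminium = ln(0.0119/0.0107)/(2πk) = 0.1063/(2π·183) = 9.244×10^-5 m·K/W
  R'_PTFE = ln(0.0188/0.0119)/(2πk) = 0.4573/(2π·0.267) = 0.2726 m·K/W
  R'_rubber = ln(0.0226/0.0188)/(2πk) = 0.1841/(2π·0.167) = 0.1754 m·K/W
ΣR = 9.244×10^-5 + 0.2726 + 0.1754 = 0.4481 m·K/W
Q' = ΔT/ΣR = (360.2 K − 302.1 K)/0.4481 = 129.7 W/m
From the inner boundary to the PTFE/rubber interface, ΣR_partial = 0.2727 m·K/W.
T_interface = T_in − Q'·ΣR_partial = 360.2 K − (129.7)(0.2727) = 324.8 K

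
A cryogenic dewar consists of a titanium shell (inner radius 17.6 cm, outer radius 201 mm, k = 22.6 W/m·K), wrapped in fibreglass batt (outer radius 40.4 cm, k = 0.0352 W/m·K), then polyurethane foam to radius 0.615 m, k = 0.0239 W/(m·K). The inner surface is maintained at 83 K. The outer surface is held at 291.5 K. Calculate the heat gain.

Series thermal resistances, inner to outer:
  R_titanium = (1/0.176 − 1/0.201)/(4πk) = 0.7067/(4π·22.6) = 0.002488 K/W
  R_fibreglass batt = (1/0.201 − 1/0.404)/(4πk) = 2.500/(4π·0.0352) = 5.652 K/W
  R_polyurethane foam = (1/0.404 − 1/0.615)/(4πk) = 0.8492/(4π·0.0239) = 2.828 K/W
ΣR = 0.002488 + 5.652 + 2.828 = 8.482 K/W
Q = ΔT/ΣR = (83 K − 291.5 K)/8.482 = -24.6 W
(Negative Q ⇒ heat flows inward; heat gain = 24.6 W.)

Q = 24.6 W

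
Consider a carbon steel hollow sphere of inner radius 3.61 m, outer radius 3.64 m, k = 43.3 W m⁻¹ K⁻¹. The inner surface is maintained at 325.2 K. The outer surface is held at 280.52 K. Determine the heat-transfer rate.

Q = 4πk·ΔT/(1/r₁ − 1/r₂) = 4π × 43.3 × 44.68 / (1/3.61 − 1/3.64) = 1.06×10^7 W

Q = 10600 kW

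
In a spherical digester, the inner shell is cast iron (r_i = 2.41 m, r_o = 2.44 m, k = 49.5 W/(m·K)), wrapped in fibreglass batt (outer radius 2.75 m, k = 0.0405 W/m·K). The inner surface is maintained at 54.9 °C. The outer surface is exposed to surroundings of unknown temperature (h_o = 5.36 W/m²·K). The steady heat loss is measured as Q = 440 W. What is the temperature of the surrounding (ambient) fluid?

T_out = 14.1 °C

Sum the resistances:
  R_cast iron = (1/2.41 − 1/2.44)/(4πk) = 0.005102/(4π·49.5) = 8.202×10^-6 K/W
  R_fibreglass batt = (1/2.44 − 1/2.75)/(4πk) = 0.04620/(4π·0.0405) = 0.09078 K/W
  R_conv,out = 1/(4πr²h) = 1/(4π·2.75²·5.36) = 0.001963 K/W
ΣR = 0.09275 K/W
ΔT = Q·ΣR = 440 × 0.09275 = 40.81 K
Heat flows outward, so T_out = T_in − ΔT = 54.9 − 40.81 = 14.1 °C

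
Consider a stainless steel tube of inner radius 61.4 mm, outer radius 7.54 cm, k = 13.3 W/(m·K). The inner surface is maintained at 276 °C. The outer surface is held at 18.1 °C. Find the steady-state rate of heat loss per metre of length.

Q' = 105 kW/m

Q' = 2πk·ΔT/ln(r₂/r₁) = 2π × 13.3 × 257.9 / ln(0.0754/0.0614) = 1.05×10^5 W/m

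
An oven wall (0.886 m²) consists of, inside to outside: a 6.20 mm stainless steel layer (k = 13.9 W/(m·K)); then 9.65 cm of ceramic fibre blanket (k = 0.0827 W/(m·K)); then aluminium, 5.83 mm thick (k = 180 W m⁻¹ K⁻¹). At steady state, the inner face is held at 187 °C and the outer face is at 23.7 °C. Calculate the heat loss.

Q = 124 W

Resistance network (inner→outer):
  R_stainless steel = L/(kA) = 0.00620/(13.9·0.886) = 5.034×10^-4 K/W
  R_ceramic fibre blanket = L/(kA) = 0.0965/(0.0827·0.886) = 1.317 K/W
  R_aluminium = L/(kA) = 0.00583/(180·0.886) = 3.656×10^-5 K/W
ΣR = 5.034×10^-4 + 1.317 + 3.656×10^-5 = 1.318 K/W
Q = ΔT/ΣR = (187 °C − 23.7 °C)/1.318 = 124 W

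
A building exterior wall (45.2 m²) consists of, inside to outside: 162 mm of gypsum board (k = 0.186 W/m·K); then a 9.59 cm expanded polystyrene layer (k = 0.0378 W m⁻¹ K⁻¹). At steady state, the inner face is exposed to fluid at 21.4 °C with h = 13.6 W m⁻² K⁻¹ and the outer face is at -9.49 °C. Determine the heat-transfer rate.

Q = 401 W

Resistance network (inner→outer):
  R_conv,in = 1/(hA) = 1/(13.6·45.2) = 0.001627 K/W
  R_gypsum board = L/(kA) = 0.162/(0.186·45.2) = 0.01927 K/W
  R_expanded polystyrene = L/(kA) = 0.0959/(0.0378·45.2) = 0.05613 K/W
ΣR = 0.001627 + 0.01927 + 0.05613 = 0.07703 K/W
Q = ΔT/ΣR = (21.4 °C − -9.49 °C)/0.07703 = 401 W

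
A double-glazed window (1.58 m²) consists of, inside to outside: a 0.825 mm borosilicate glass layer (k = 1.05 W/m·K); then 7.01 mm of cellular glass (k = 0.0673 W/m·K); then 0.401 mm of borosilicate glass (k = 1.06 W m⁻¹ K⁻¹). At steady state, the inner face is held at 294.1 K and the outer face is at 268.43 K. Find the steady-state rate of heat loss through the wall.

Q = 385 W

Resistance network (inner→outer):
  R_borosilicate glass = L/(kA) = 8.25×10^-4/(1.05·1.58) = 4.973×10^-4 K/W
  R_cellular glass = L/(kA) = 0.00701/(0.0673·1.58) = 0.06592 K/W
  R_borosilicate glass = L/(kA) = 4.01×10^-4/(1.06·1.58) = 2.394×10^-4 K/W
ΣR = 4.973×10^-4 + 0.06592 + 2.394×10^-4 = 0.06666 K/W
Q = ΔT/ΣR = (294.1 K − 268.43 K)/0.06666 = 385 W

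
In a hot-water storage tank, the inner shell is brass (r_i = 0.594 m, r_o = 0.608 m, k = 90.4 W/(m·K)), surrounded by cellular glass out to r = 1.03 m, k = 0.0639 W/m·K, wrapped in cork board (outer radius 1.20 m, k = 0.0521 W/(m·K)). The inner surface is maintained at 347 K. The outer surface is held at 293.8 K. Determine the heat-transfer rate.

Resistance network (inner→outer):
  R_brass = (1/0.594 − 1/0.608)/(4πk) = 0.03876/(4π·90.4) = 3.412×10^-5 K/W
  R_cellular glass = (1/0.608 − 1/1.03)/(4πk) = 0.6739/(4π·0.0639) = 0.8392 K/W
  R_cork board = (1/1.03 − 1/1.20)/(4πk) = 0.1375/(4π·0.0521) = 0.2101 K/W
ΣR = 3.412×10^-5 + 0.8392 + 0.2101 = 1.049 K/W
Q = ΔT/ΣR = (347 K − 293.8 K)/1.049 = 50.7 W

Q = 50.7 W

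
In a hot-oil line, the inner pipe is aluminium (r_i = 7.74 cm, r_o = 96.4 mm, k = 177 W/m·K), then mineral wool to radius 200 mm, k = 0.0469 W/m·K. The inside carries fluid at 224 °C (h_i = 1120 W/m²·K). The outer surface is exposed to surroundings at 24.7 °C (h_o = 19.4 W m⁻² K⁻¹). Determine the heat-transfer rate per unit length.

Q' = 79.1 W/m

Resistance network (inner→outer):
  R'_conv,in = 1/(2πr h) = 1/(2π·0.0774·1120) = 0.001836 m·K/W
  R'_aluminium = ln(0.0964/0.0774)/(2πk) = 0.2195/(2π·177) = 1.974×10^-4 m·K/W
  R'_mineral wool = ln(0.200/0.0964)/(2πk) = 0.7298/(2π·0.0469) = 2.477 m·K/W
  R'_conv,out = 1/(2πr h) = 1/(2π·0.200·19.4) = 0.04102 m·K/W
ΣR = 0.001836 + 1.974×10^-4 + 2.477 + 0.04102 = 2.520 m·K/W
Q' = ΔT/ΣR = (224 °C − 24.7 °C)/2.520 = 79.1 W/m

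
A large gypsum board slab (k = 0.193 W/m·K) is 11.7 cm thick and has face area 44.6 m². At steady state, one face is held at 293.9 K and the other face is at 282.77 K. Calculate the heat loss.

Q = 819 W

Q = kA·ΔT/L = 0.193 × 44.6 × |293.9 K − 282.77 K| / 0.117 = 819 W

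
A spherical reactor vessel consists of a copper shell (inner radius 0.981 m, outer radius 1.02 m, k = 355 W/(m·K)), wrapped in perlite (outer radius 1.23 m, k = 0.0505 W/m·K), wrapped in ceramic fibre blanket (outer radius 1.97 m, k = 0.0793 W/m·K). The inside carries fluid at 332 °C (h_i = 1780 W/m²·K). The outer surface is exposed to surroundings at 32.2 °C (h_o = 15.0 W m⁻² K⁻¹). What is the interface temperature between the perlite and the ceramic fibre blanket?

Treat each layer as a resistance in series:
  R_conv,in = 1/(4πr²h) = 1/(4π·0.981²·1780) = 4.645×10^-5 K/W
  R_copper = (1/0.981 − 1/1.02)/(4πk) = 0.03898/(4π·355) = 8.737×10^-6 K/W
  R_perlite = (1/1.02 − 1/1.23)/(4πk) = 0.1674/(4π·0.0505) = 0.2638 K/W
  R_ceramic fibre blanket = (1/1.23 − 1/1.97)/(4πk) = 0.3054/(4π·0.0793) = 0.3065 K/W
  R_conv,out = 1/(4πr²h) = 1/(4π·1.97²·15.0) = 0.001367 K/W
ΣR = 4.645×10^-5 + 8.737×10^-6 + 0.2638 + 0.3065 + 0.001367 = 0.5717 K/W
Q = ΔT/ΣR = (332 °C − 32.2 °C)/0.5717 = 524.4 W
From the inner boundary to the perlite/ceramic fibre blanket interface, ΣR_partial = 0.2639 K/W.
T_interface = T_in − Q·ΣR_partial = 332 °C − (524.4)(0.2639) = 194 °C

T = 194 °C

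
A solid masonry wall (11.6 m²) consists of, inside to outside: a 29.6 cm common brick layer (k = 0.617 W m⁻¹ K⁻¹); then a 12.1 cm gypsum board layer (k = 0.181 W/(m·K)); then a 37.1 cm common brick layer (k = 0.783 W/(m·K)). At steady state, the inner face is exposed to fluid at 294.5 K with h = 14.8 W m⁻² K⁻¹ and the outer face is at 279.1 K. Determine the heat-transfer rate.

Series thermal resistances, inner to outer:
  R_conv,in = 1/(hA) = 1/(14.8·11.6) = 0.005825 K/W
  R_common brick = L/(kA) = 0.296/(0.617·11.6) = 0.04136 K/W
  R_gypsum board = L/(kA) = 0.121/(0.181·11.6) = 0.05763 K/W
  R_common brick = L/(kA) = 0.371/(0.783·11.6) = 0.04085 K/W
ΣR = 0.005825 + 0.04136 + 0.05763 + 0.04085 = 0.1457 K/W
Q = ΔT/ΣR = (294.5 K − 279.1 K)/0.1457 = 106 W

Q = 106 W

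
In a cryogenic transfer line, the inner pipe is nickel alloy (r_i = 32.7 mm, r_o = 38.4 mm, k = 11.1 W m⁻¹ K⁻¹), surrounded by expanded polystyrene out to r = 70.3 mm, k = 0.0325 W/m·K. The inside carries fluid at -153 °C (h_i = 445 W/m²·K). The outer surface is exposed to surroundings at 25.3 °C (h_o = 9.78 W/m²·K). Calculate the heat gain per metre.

Q' = 55.6 W/m

Series thermal resistances, inner to outer:
  R'_conv,in = 1/(2πr h) = 1/(2π·0.0327·445) = 0.01094 m·K/W
  R'_nickel alloy = ln(0.0384/0.0327)/(2πk) = 0.1607/(2π·11.1) = 0.002304 m·K/W
  R'_expanded polystyrene = ln(0.0703/0.0384)/(2πk) = 0.6047/(2π·0.0325) = 2.961 m·K/W
  R'_conv,out = 1/(2πr h) = 1/(2π·0.0703·9.78) = 0.2315 m·K/W
ΣR = 0.01094 + 0.002304 + 2.961 + 0.2315 = 3.206 m·K/W
Q' = ΔT/ΣR = (-153 °C − 25.3 °C)/3.206 = -55.6 W/m
(Negative Q' ⇒ heat flows inward; heat gain = 55.6 W/m.)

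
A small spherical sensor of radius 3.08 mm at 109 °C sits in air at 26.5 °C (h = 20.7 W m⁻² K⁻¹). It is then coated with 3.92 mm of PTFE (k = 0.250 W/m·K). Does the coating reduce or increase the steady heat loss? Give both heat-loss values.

Critical radius for a sphere: r_cr = 2k/h = 0.0242 m = 2.42 cm.
Outer radius after coating: r₂ = 0.00308 + 0.00392 = 0.00700 m.
Since r₁ < r_cr and r₂ ≤ r_cr, the coating moves toward the maximum at r_cr — heat loss rises.
Bare: R = 1/(4πr₁²h) = 405.2 K/W; Q = 82.5/405.2 = 0.204 W.
Coated: R = R_cond + R_conv = 136.3 K/W; Q = 82.5/136.3 = 0.605 W.

increases: 0.204 → 0.605 W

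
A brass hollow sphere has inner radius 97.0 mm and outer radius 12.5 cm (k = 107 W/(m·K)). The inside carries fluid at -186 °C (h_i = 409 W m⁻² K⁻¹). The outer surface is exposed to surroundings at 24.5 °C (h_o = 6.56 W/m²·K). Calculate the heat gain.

Series thermal resistances, inner to outer:
  R_conv,in = 1/(4πr²h) = 1/(4π·0.0970²·409) = 0.02068 K/W
  R_brass = (1/0.0970 − 1/0.125)/(4πk) = 2.309/(4π·107) = 0.001717 K/W
  R_conv,out = 1/(4πr²h) = 1/(4π·0.125²·6.56) = 0.7764 K/W
ΣR = 0.02068 + 0.001717 + 0.7764 = 0.7988 K/W
Q = ΔT/ΣR = (-186 °C − 24.5 °C)/0.7988 = -264 W
(Negative Q ⇒ heat flows inward; heat gain = 264 W.)

Q = 264 W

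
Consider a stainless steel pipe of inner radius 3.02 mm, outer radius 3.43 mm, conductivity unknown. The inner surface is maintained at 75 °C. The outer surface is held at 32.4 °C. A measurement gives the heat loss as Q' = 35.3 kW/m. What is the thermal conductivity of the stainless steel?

ΣR = ΔT/Q' = |75 − 32.4|/35300 = 0.001207 m·K/W
ln(r₂/r₁)/(2πk) = 0.001207 ⇒ k = 0.1273/(2π·0.001207) = 16.8 W/m·K

k = 16.8 W/m·K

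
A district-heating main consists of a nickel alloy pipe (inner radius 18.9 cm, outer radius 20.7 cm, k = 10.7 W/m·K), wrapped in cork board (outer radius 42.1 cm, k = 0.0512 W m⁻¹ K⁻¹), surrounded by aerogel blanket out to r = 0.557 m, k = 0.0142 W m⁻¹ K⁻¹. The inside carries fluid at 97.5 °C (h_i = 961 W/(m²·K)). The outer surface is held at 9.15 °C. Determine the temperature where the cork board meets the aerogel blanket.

Resistance network (inner→outer):
  R'_conv,in = 1/(2πr h) = 1/(2π·0.189·961) = 8.763×10^-4 m·K/W
  R'_nickel alloy = ln(0.207/0.189)/(2πk) = 0.09097/(2π·10.7) = 0.001353 m·K/W
  R'_cork board = ln(0.421/0.207)/(2πk) = 0.7099/(2π·0.0512) = 2.207 m·K/W
  R'_aerogel blanket = ln(0.557/0.421)/(2πk) = 0.2799/(2π·0.0142) = 3.138 m·K/W
ΣR = 8.763×10^-4 + 0.001353 + 2.207 + 3.138 = 5.347 m·K/W
Q' = ΔT/ΣR = (97.5 °C − 9.15 °C)/5.347 = 16.52 W/m
From the inner boundary to the cork board/aerogel blanket interface, ΣR_partial = 2.209 m·K/W.
T_interface = T_in − Q'·ΣR_partial = 97.5 °C − (16.52)(2.209) = 61.0 °C

T = 61.0 °C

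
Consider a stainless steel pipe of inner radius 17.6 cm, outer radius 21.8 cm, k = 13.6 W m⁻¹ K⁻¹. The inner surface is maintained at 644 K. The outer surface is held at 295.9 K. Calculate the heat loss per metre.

Q' = 2πk·ΔT/ln(r₂/r₁) = 2π × 13.6 × 348.1 / ln(0.218/0.176) = 1.39×10^5 W/m

Q' = 139 kW/m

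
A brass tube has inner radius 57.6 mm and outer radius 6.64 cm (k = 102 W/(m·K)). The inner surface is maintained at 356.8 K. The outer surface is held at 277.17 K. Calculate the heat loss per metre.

Q' = 359 kW/m

Q' = 2πk·ΔT/ln(r₂/r₁) = 2π × 102 × 79.63 / ln(0.0664/0.0576) = 3.59×10^5 W/m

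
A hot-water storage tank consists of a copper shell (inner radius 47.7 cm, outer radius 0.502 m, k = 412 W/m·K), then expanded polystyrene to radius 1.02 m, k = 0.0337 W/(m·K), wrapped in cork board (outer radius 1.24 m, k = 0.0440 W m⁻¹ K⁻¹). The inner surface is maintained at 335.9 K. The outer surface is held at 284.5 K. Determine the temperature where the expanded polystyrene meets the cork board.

T = 290.5 K

Resistance network (inner→outer):
  R_copper = (1/0.477 − 1/0.502)/(4πk) = 0.1044/(4π·412) = 2.017×10^-5 K/W
  R_expanded polystyrene = (1/0.502 − 1/1.02)/(4πk) = 1.012/(4π·0.0337) = 2.389 K/W
  R_cork board = (1/1.02 − 1/1.24)/(4πk) = 0.1739/(4π·0.0440) = 0.3146 K/W
ΣR = 2.017×10^-5 + 2.389 + 0.3146 = 2.704 K/W
Q = ΔT/ΣR = (335.9 K − 284.5 K)/2.704 = 19.01 W
From the inner boundary to the expanded polystyrene/cork board interface, ΣR_partial = 2.389 K/W.
T_interface = T_in − Q·ΣR_partial = 335.9 K − (19.01)(2.389) = 290.5 K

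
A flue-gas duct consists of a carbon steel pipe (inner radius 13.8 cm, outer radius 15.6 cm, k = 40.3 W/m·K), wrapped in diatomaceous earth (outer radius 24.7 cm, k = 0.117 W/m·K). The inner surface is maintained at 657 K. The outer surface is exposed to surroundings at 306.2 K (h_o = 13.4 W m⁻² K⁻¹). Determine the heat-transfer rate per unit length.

Resistance network (inner→outer):
  R'_carbon steel = ln(0.156/0.138)/(2πk) = 0.1226/(2π·40.3) = 4.842×10^-4 m·K/W
  R'_diatomaceous earth = ln(0.247/0.156)/(2πk) = 0.4595/(2π·0.117) = 0.6251 m·K/W
  R'_conv,out = 1/(2πr h) = 1/(2π·0.247·13.4) = 0.04809 m·K/W
ΣR = 4.842×10^-4 + 0.6251 + 0.04809 = 0.6737 m·K/W
Q' = ΔT/ΣR = (657 K − 306.2 K)/0.6737 = 521 W/m

Q' = 521 W/m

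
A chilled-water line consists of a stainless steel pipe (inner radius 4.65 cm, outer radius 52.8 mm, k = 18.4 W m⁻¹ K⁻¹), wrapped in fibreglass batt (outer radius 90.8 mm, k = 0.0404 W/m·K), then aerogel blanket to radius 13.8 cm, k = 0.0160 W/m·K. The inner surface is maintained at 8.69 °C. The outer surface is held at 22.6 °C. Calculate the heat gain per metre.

Q' = 2.21 W/m

Series thermal resistances, inner to outer:
  R'_stainless steel = ln(0.0528/0.0465)/(2πk) = 0.1271/(2π·18.4) = 0.001099 m·K/W
  R'_fibreglass batt = ln(0.0908/0.0528)/(2πk) = 0.5421/(2π·0.0404) = 2.136 m·K/W
  R'_aerogel blanket = ln(0.138/0.0908)/(2πk) = 0.4186/(2π·0.0160) = 4.164 m·K/W
ΣR = 0.001099 + 2.136 + 4.164 = 6.301 m·K/W
Q' = ΔT/ΣR = (8.69 °C − 22.6 °C)/6.301 = -2.21 W/m
(Negative Q' ⇒ heat flows inward; heat gain = 2.21 W/m.)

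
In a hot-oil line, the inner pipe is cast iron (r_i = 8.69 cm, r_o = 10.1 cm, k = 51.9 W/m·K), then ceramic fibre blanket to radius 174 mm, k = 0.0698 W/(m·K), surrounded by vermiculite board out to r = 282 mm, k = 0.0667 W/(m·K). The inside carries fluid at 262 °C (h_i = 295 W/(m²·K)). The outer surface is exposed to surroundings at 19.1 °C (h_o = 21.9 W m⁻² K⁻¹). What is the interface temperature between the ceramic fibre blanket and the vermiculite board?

T = 137 °C

Resistance network (inner→outer):
  R'_conv,in = 1/(2πr h) = 1/(2π·0.0869·295) = 0.006208 m·K/W
  R'_cast iron = ln(0.101/0.0869)/(2πk) = 0.1504/(2π·51.9) = 4.611×10^-4 m·K/W
  R'_ceramic fibre blanket = ln(0.174/0.101)/(2πk) = 0.5439/(2π·0.0698) = 1.240 m·K/W
  R'_vermiculite board = ln(0.282/0.174)/(2πk) = 0.4829/(2π·0.0667) = 1.152 m·K/W
  R'_conv,out = 1/(2πr h) = 1/(2π·0.282·21.9) = 0.02577 m·K/W
ΣR = 0.006208 + 4.611×10^-4 + 1.240 + 1.152 + 0.02577 = 2.424 m·K/W
Q' = ΔT/ΣR = (262 °C − 19.1 °C)/2.424 = 100.2 W/m
From the inner boundary to the ceramic fibre blanket/vermiculite board interface, ΣR_partial = 1.247 m·K/W.
T_interface = T_in − Q'·ΣR_partial = 262 °C − (100.2)(1.247) = 137 °C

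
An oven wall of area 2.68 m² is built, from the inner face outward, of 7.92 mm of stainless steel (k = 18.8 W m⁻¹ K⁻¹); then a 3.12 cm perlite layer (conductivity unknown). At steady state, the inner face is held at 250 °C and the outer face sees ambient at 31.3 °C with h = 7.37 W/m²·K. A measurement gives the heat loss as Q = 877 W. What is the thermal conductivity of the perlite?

k = 0.0586 W/m·K

ΣR = ΔT/Q = |250 − 31.3|/877 = 0.2494 K/W
Known resistances:
  R_stainless steel = L/(kA) = 0.00792/(18.8·2.68) = 1.572×10^-4 K/W
  R_conv,out = 1/(hA) = 1/(7.37·2.68) = 0.05063 K/W
R_perlite = ΣR − ΣR_known = 0.2494 − 0.05079 = 0.1986 K/W
L/(kA) = 0.1986 ⇒ k = 0.0312/(0.1986·2.68) = 0.0586 W/m·K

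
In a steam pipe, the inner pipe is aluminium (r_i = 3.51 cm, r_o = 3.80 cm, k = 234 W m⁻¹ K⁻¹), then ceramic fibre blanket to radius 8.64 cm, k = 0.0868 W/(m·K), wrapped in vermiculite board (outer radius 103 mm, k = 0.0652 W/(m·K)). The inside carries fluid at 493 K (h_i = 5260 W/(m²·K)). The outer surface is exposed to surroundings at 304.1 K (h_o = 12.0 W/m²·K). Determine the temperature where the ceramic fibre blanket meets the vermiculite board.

Treat each layer as a resistance in series:
  R'_conv,in = 1/(2πr h) = 1/(2π·0.0351·5260) = 8.620×10^-4 m·K/W
  R'_aluminium = ln(0.0380/0.0351)/(2πk) = 0.07939/(2π·234) = 5.399×10^-5 m·K/W
  R'_ceramic fibre blanket = ln(0.0864/0.0380)/(2πk) = 0.8214/(2π·0.0868) = 1.506 m·K/W
  R'_vermiculite board = ln(0.103/0.0864)/(2πk) = 0.1757/(2π·0.0652) = 0.4290 m·K/W
  R'_conv,out = 1/(2πr h) = 1/(2π·0.103·12.0) = 0.1288 m·K/W
ΣR = 8.620×10^-4 + 5.399×10^-5 + 1.506 + 0.4290 + 0.1288 = 2.065 m·K/W
Q' = ΔT/ΣR = (493 K − 304.1 K)/2.065 = 91.48 W/m
From the inner boundary to the ceramic fibre blanket/vermiculite board interface, ΣR_partial = 1.507 m·K/W.
T_interface = T_in − Q'·ΣR_partial = 493 K − (91.48)(1.507) = 355.1 K

T = 355.1 K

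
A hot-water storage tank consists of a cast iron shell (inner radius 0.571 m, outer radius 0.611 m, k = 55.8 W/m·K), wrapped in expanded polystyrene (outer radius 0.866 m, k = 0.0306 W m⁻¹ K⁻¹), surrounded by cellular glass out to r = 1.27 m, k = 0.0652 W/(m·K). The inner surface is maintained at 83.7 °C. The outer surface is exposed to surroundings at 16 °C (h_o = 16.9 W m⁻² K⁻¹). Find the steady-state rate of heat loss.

Resistance network (inner→outer):
  R_cast iron = (1/0.571 − 1/0.611)/(4πk) = 0.1147/(4π·55.8) = 1.635×10^-4 K/W
  R_expanded polystyrene = (1/0.611 − 1/0.866)/(4πk) = 0.4819/(4π·0.0306) = 1.253 K/W
  R_cellular glass = (1/0.866 − 1/1.27)/(4πk) = 0.3673/(4π·0.0652) = 0.4483 K/W
  R_conv,out = 1/(4πr²h) = 1/(4π·1.27²·16.9) = 0.002919 K/W
ΣR = 1.635×10^-4 + 1.253 + 0.4483 + 0.002919 = 1.704 K/W
Q = ΔT/ΣR = (83.7 °C − 16 °C)/1.704 = 39.7 W

Q = 39.7 W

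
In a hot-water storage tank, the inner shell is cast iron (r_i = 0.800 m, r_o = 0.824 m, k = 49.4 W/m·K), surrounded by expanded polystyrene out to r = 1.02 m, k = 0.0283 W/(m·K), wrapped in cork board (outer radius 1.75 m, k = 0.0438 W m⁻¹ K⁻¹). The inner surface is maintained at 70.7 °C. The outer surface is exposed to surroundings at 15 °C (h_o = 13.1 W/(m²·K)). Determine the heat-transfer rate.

Series thermal resistances, inner to outer:
  R_cast iron = (1/0.800 − 1/0.824)/(4πk) = 0.03641/(4π·49.4) = 5.865×10^-5 K/W
  R_expanded polystyrene = (1/0.824 − 1/1.02)/(4πk) = 0.2332/(4π·0.0283) = 0.6557 K/W
  R_cork board = (1/1.02 − 1/1.75)/(4πk) = 0.4090/(4π·0.0438) = 0.7430 K/W
  R_conv,out = 1/(4πr²h) = 1/(4π·1.75²·13.1) = 0.001984 K/W
ΣR = 5.865×10^-5 + 0.6557 + 0.7430 + 0.001984 = 1.401 K/W
Q = ΔT/ΣR = (70.7 °C − 15 °C)/1.401 = 39.8 W

Q = 39.8 W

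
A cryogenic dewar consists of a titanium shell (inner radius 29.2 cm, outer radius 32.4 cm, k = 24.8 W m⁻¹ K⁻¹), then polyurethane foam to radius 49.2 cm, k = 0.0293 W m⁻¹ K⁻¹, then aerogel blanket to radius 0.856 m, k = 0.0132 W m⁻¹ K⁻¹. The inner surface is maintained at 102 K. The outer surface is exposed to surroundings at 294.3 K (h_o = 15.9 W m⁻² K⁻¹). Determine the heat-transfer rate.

Q = 23.8 W

Resistance network (inner→outer):
  R_titanium = (1/0.292 − 1/0.324)/(4πk) = 0.3382/(4π·24.8) = 0.001085 K/W
  R_polyurethane foam = (1/0.324 − 1/0.492)/(4πk) = 1.054/(4π·0.0293) = 2.862 K/W
  R_aerogel blanket = (1/0.492 − 1/0.856)/(4πk) = 0.8643/(4π·0.0132) = 5.210 K/W
  R_conv,out = 1/(4πr²h) = 1/(4π·0.856²·15.9) = 0.006830 K/W
ΣR = 0.001085 + 2.862 + 5.210 + 0.006830 = 8.080 K/W
Q = ΔT/ΣR = (102 K − 294.3 K)/8.080 = -23.8 W
(Negative Q ⇒ heat flows inward; heat gain = 23.8 W.)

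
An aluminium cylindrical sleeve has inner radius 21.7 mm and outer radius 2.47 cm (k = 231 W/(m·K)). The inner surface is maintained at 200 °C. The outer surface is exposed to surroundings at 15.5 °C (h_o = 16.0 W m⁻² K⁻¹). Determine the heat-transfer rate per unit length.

Q' = 458 W/m

Resistance network (inner→outer):
  R'_aluminium = ln(0.0247/0.0217)/(2πk) = 0.1295/(2π·231) = 8.922×10^-5 m·K/W
  R'_conv,out = 1/(2πr h) = 1/(2π·0.0247·16.0) = 0.4027 m·K/W
ΣR = 8.922×10^-5 + 0.4027 = 0.4028 m·K/W
Q' = ΔT/ΣR = (200 °C − 15.5 °C)/0.4028 = 458 W/m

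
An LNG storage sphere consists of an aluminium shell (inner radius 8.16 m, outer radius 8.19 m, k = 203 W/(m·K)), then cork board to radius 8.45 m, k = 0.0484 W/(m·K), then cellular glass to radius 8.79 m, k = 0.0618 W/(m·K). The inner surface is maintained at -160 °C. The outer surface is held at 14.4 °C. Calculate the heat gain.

Q = 14400 W

Series thermal resistances, inner to outer:
  R_aluminium = (1/8.16 − 1/8.19)/(4πk) = 4.489×10^-4/(4π·203) = 1.760×10^-7 K/W
  R_cork board = (1/8.19 − 1/8.45)/(4πk) = 0.003757/(4π·0.0484) = 0.006177 K/W
  R_cellular glass = (1/8.45 − 1/8.79)/(4πk) = 0.004578/(4π·0.0618) = 0.005894 K/W
ΣR = 1.760×10^-7 + 0.006177 + 0.005894 = 0.01207 K/W
Q = ΔT/ΣR = (-160 °C − 14.4 °C)/0.01207 = -14400 W
(Negative Q ⇒ heat flows inward; heat gain = 14400 W.)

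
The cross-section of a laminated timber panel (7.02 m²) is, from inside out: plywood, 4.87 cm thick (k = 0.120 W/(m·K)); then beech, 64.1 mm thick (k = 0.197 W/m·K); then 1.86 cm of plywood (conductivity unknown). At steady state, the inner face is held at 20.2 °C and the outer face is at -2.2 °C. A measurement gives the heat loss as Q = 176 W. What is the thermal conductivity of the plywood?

k = 0.115 W/m·K

ΣR = ΔT/Q = |20.2 − -2.2|/176 = 0.1273 K/W
Known resistances:
  R_plywood = L/(kA) = 0.0487/(0.120·7.02) = 0.05781 K/W
  R_beech = L/(kA) = 0.0641/(0.197·7.02) = 0.04635 K/W
R_plywood = ΣR − ΣR_known = 0.1273 − 0.1042 = 0.02310 K/W
L/(kA) = 0.02310 ⇒ k = 0.0186/(0.02310·7.02) = 0.115 W/m·K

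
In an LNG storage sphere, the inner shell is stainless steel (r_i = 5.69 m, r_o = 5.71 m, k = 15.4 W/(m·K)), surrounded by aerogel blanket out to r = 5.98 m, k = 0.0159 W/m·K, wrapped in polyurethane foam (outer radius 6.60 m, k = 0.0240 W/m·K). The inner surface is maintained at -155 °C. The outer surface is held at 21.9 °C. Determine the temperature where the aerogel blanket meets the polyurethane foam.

T = -78.6 °C

Series thermal resistances, inner to outer:
  R_stainless steel = (1/5.69 − 1/5.71)/(4πk) = 6.156×10^-4/(4π·15.4) = 3.181×10^-6 K/W
  R_aerogel blanket = (1/5.71 − 1/5.98)/(4πk) = 0.007907/(4π·0.0159) = 0.03957 K/W
  R_polyurethane foam = (1/5.98 − 1/6.60)/(4πk) = 0.01571/(4π·0.0240) = 0.05209 K/W
ΣR = 3.181×10^-6 + 0.03957 + 0.05209 = 0.09166 K/W
Q = ΔT/ΣR = (-155 °C − 21.9 °C)/0.09166 = -1930 W
From the inner boundary to the aerogel blanket/polyurethane foam interface, ΣR_partial = 0.03957 K/W.
T_interface = T_in − Q·ΣR_partial = -155 °C − (-1930)(0.03957) = -78.6 °C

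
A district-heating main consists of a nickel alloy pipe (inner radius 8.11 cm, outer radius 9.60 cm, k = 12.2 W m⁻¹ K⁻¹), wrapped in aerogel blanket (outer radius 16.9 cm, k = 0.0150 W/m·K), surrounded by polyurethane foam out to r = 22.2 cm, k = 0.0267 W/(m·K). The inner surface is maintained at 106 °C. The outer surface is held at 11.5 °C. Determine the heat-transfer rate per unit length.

Q' = 12.4 W/m

Treat each layer as a resistance in series:
  R'_nickel alloy = ln(0.0960/0.0811)/(2πk) = 0.1687/(2π·12.2) = 0.002200 m·K/W
  R'_aerogel blanket = ln(0.169/0.0960)/(2πk) = 0.5656/(2π·0.0150) = 6.001 m·K/W
  R'_polyurethane foam = ln(0.222/0.169)/(2πk) = 0.2728/(2π·0.0267) = 1.626 m·K/W
ΣR = 0.002200 + 6.001 + 1.626 = 7.629 m·K/W
Q' = ΔT/ΣR = (106 °C − 11.5 °C)/7.629 = 12.4 W/m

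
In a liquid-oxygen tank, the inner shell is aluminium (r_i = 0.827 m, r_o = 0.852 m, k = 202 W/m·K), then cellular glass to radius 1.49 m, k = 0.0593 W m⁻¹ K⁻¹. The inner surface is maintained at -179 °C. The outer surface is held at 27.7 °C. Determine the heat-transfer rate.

Q = 306 W

Resistance network (inner→outer):
  R_aluminium = (1/0.827 − 1/0.852)/(4πk) = 0.03548/(4π·202) = 1.398×10^-5 K/W
  R_cellular glass = (1/0.852 − 1/1.49)/(4πk) = 0.5026/(4π·0.0593) = 0.6744 K/W
ΣR = 1.398×10^-5 + 0.6744 = 0.6744 K/W
Q = ΔT/ΣR = (-179 °C − 27.7 °C)/0.6744 = -306 W
(Negative Q ⇒ heat flows inward; heat gain = 306 W.)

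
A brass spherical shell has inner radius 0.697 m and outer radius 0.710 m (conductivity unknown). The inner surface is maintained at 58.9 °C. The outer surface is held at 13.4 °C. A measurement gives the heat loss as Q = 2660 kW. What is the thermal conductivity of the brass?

ΣR = ΔT/Q = |58.9 − 13.4|/2.66×10^6 = 1.711×10^-5 K/W
(1/r₁−1/r₂)/(4πk) = 1.711×10^-5 ⇒ k = 0.02627/(4π·1.711×10^-5) = 122 W/m·K

k = 122 W/m·K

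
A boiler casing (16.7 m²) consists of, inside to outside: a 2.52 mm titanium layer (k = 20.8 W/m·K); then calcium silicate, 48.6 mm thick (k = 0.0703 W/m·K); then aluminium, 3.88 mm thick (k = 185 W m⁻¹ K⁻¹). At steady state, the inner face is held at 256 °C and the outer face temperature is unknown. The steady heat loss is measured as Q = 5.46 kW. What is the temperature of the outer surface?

Sum the resistances:
  R_titanium = L/(kA) = 0.00252/(20.8·16.7) = 7.255×10^-6 K/W
  R_calcium silicate = L/(kA) = 0.0486/(0.0703·16.7) = 0.04140 K/W
  R_aluminium = L/(kA) = 0.00388/(185·16.7) = 1.256×10^-6 K/W
ΣR = 0.04141 K/W
ΔT = Q·ΣR = 5460 × 0.04141 = 226.1 K
Heat flows outward, so T_out = T_in − ΔT = 256 − 226.1 = 29.9 °C

T_out = 29.9 °C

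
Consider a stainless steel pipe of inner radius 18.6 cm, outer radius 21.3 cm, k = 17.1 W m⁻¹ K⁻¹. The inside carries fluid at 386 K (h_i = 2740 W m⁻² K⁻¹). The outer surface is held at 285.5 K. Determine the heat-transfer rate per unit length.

Treat each layer as a resistance in series:
  R'_conv,in = 1/(2πr h) = 1/(2π·0.186·2740) = 3.123×10^-4 m·K/W
  R'_stainless steel = ln(0.213/0.186)/(2πk) = 0.1355/(2π·17.1) = 0.001262 m·K/W
ΣR = 3.123×10^-4 + 0.001262 = 0.001574 m·K/W
Q' = ΔT/ΣR = (386 K − 285.5 K)/0.001574 = 63900 W/m

Q' = 63900 W/m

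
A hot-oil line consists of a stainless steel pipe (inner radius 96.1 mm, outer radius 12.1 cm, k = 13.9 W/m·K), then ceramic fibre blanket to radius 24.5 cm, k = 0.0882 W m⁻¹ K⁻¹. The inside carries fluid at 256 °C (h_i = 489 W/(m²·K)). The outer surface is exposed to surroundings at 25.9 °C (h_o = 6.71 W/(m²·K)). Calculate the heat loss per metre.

Resistance network (inner→outer):
  R'_conv,in = 1/(2πr h) = 1/(2π·0.0961·489) = 0.003387 m·K/W
  R'_stainless steel = ln(0.121/0.0961)/(2πk) = 0.2304/(2π·13.9) = 0.002638 m·K/W
  R'_ceramic fibre blanket = ln(0.245/0.121)/(2πk) = 0.7055/(2π·0.0882) = 1.273 m·K/W
  R'_conv,out = 1/(2πr h) = 1/(2π·0.245·6.71) = 0.09681 m·K/W
ΣR = 0.003387 + 0.002638 + 1.273 + 0.09681 = 1.376 m·K/W
Q' = ΔT/ΣR = (256 °C − 25.9 °C)/1.376 = 167 W/m

Q' = 167 W/m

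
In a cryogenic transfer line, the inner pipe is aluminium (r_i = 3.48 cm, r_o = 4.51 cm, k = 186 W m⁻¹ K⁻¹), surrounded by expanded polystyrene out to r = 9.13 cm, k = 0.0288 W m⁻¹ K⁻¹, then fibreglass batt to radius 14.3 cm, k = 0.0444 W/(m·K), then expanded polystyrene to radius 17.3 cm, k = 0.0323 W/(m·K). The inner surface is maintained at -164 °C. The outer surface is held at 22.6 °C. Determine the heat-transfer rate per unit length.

Q' = 29.0 W/m

Treat each layer as a resistance in series:
  R'_aluminium = ln(0.0451/0.0348)/(2πk) = 0.2593/(2π·186) = 2.218×10^-4 m·K/W
  R'_expanded polystyrene = ln(0.0913/0.0451)/(2πk) = 0.7053/(2π·0.0288) = 3.897 m·K/W
  R'_fibreglass batt = ln(0.143/0.0913)/(2πk) = 0.4487/(2π·0.0444) = 1.608 m·K/W
  R'_expanded polystyrene = ln(0.173/0.143)/(2πk) = 0.1904/(2π·0.0323) = 0.9384 m·K/W
ΣR = 2.218×10^-4 + 3.897 + 1.608 + 0.9384 = 6.444 m·K/W
Q' = ΔT/ΣR = (-164 °C − 22.6 °C)/6.444 = -29.0 W/m
(Negative Q' ⇒ heat flows inward; heat gain = 29.0 W/m.)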